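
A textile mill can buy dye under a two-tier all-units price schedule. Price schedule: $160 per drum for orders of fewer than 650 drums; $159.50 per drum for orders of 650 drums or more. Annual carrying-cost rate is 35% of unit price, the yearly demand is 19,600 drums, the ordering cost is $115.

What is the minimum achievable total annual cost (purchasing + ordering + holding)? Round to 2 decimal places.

H₁ = 35%×$160 = $56.0000;  H₂ = 35%×$159.50 = $55.8250
EOQ₁ = √(2×19,600×115/56.0000) = 283.73  (< 650, feasible at tier 1)
EOQ₂ = √(2×19,600×115/55.8250) = 284.17  (< 650 → use Q = 650 at tier-2 price)
TC(tier 1 (EOQ₁), Q≈283.7) = $3,151,888.61
TC(tier 2, Q≈650.0) = $3,147,810.82
Minimum at tier 2: $3,147,810.82

$3,147,810.82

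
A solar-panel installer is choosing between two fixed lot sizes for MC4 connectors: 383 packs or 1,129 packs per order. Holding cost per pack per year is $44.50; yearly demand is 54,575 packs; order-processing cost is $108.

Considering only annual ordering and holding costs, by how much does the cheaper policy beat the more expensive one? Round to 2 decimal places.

Annual cost at Q: ordering D·S/Q plus holding Q·H/2.
TC(383) = (54,575/383)×108 + (383/2)×44.5 = $23,911.05
TC(1,129) = (54,575/1,129)×108 + (1,129/2)×44.5 = $30,340.89
Lots of 383 are cheaper by $6,429.84.

$6,429.84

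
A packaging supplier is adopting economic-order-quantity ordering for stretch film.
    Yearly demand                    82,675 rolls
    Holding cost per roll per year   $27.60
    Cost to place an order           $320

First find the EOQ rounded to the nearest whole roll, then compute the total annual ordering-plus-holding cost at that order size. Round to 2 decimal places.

EOQ = √(2DS/H) = √(2 × 82,675 × 320 / 27.6)
    = √(1,917,101.45) ≈ 1,384.59 → Q = 1,385 rolls
Annual ordering cost = (D/Q)·S = (82,675/1,385) × 320 = $19,101.81
Annual holding cost  = (Q/2)·H = (1,385/2) × 27.6 = $19,113.00
Total = $19,101.81 + $19,113.00 = $38,214.81

$38,214.81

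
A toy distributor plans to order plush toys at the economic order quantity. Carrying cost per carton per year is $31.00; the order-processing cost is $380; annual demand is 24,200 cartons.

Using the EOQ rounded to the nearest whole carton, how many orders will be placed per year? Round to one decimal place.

31.4 orders per year

2DS/H = 2·24,200·380/31 = 593,290.32
EOQ = √593,290.32 ≈ 770.25 → Q = 770
N = D/Q = 24,200/770 ≈ 31.429 orders/yr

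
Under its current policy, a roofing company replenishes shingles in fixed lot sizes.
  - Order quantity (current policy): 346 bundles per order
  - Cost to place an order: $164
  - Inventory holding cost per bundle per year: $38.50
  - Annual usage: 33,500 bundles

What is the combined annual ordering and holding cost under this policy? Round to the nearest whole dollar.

$22,539

Annual ordering cost = (D/Q)·S = (33,500/346) × 164 = $15,878.61
Annual holding cost  = (Q/2)·H = (346/2) × 38.5 = $6,660.50
Total = $15,878.61 + $6,660.50 = $22,539.11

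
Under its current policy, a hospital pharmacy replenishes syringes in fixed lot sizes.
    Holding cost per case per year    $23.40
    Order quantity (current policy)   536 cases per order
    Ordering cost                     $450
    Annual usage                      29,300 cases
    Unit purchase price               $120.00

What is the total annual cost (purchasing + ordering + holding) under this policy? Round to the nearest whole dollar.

Annual ordering cost = (D/Q)·S = (29,300/536) × 450 = $24,598.88
Annual holding cost  = (Q/2)·H = (536/2) × 23.4 = $6,271.20
Purchase cost = D·C = 29,300 × 120 = $3,516,000.00
Total = $24,598.88 + $6,271.20 + $3,516,000.00 = $3,546,870.08

$3,546,870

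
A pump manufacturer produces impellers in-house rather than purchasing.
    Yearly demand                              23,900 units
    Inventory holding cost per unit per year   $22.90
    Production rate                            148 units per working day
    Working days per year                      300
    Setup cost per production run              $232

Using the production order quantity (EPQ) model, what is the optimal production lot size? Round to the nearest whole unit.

Daily demand d = 23,900/300 = 79.667; p = 148; 1 − d/p = 0.46171
EPQ = √(2DS / (H(1 − d/p)))
    = √(2 × 23,900 × 232 / (22.9 × 0.46171)) ≈ 1,024.13

1,024 units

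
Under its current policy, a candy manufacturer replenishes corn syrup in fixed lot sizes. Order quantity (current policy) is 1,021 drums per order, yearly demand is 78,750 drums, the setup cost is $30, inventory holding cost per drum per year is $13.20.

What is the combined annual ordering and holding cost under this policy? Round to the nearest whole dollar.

Ordering: D/Q × S = 78,750/1,021 × $30 = $2,313.91
Holding:  Q/2 × H = 1,021/2 × $13.2 = $6,738.60
Total = $2,313.91 + $6,738.60 = $9,052.51

$9,053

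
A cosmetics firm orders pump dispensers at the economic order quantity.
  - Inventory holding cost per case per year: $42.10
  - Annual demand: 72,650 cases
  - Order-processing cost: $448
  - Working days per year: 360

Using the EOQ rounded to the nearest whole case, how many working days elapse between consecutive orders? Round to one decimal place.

2DS/H = 2·72,650·448/42.1 = 1,546,185.27
EOQ = √1,546,185.27 ≈ 1,243.46 → Q = 1,243 cases
Cycle time = (working days × Q)/D = (360 × 1,243) / 72,650 = 6.159 days

6.2 days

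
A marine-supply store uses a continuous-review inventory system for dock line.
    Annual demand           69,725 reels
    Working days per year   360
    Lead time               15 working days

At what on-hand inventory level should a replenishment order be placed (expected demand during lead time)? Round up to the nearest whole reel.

Daily demand d = 69,725 / 360 = 193.681 reels/day
Demand during lead time = 193.681 × 15 = 2,905.21
Reorder point = 2,905.21 → round up

2,906 reels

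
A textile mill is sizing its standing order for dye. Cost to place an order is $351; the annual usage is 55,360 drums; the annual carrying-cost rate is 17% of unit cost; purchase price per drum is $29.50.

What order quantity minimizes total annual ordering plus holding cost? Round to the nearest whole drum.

H = i·C = 0.17 × $29.5 = $5.0150 per drum-year
2DS/H = 2·55,360·351/5.015 = 7,749,296.11
EOQ = √7,749,296.11 ≈ 2,783.76

2,784 drums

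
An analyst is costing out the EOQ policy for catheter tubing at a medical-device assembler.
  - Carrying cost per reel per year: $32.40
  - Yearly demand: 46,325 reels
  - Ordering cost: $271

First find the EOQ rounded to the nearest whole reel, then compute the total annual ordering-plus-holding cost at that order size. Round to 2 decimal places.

EOQ = √(2DS/H) = √(2 × 46,325 × 271 / 32.4)
    = √(774,942.90) ≈ 880.31 → Q = 880 reels
Ordering: D/Q × S = 46,325/880 × $271 = $14,265.99
Holding:  Q/2 × H = 880/2 × $32.4 = $14,256.00
Total = $14,265.99 + $14,256.00 = $28,521.99

$28,521.99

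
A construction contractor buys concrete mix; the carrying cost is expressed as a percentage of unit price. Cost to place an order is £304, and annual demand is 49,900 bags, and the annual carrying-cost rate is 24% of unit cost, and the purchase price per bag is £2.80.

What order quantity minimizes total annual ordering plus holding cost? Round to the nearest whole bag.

Carrying cost H = £2.8 × 24% = £0.6720/bag/yr
Optimal lot size Q* = (2 × 49,900 × £304 / £0.672)^½ ≈ 6,719.20

6,719 bags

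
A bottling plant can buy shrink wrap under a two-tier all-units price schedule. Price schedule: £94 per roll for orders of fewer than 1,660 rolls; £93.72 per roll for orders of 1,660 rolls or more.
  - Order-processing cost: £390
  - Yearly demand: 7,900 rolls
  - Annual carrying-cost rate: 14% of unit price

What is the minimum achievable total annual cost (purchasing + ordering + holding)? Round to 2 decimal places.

H₁ = 14%×£94 = £13.1600;  H₂ = 14%×£93.72 = £13.1208
EOQ₁ = √(2×7,900×390/13.1600) = 684.28  (< 1,660, feasible at tier 1)
EOQ₂ = √(2×7,900×390/13.1208) = 685.30  (< 1,660 → use Q = 1,660 at tier-2 price)
TC(tier 1 (EOQ₁), Q≈684.3) = £751,605.11
TC(tier 2, Q≈1,660.0) = £753,134.29
Minimum at tier 1 (EOQ₁): £751,605.11

£751,605.11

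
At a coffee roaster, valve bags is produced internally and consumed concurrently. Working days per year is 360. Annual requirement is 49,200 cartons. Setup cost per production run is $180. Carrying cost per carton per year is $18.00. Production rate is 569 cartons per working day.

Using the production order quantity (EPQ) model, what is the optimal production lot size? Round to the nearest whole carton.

1,138 cartons

Daily demand d = 49,200/360 = 136.667; p = 569; 1 − d/p = 0.75981
EPQ = √(2DS / (H(1 − d/p)))
    = √(2 × 49,200 × 180 / (18 × 0.75981)) ≈ 1,138.01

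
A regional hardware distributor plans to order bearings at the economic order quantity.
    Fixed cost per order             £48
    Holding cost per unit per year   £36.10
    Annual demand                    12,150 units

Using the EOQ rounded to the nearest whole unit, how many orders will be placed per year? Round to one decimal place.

Q* = √(2·D·S / H) = √(2·12,150·48 / 36.1) = √32,310.2 ≈ 179.75 → Q = 180
N = D/Q = 12,150/180 ≈ 67.500 orders/yr

67.5 orders per year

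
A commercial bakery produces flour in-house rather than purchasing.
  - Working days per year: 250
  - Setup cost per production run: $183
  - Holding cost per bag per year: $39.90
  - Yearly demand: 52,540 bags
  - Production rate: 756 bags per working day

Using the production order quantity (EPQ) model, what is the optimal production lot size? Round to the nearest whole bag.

Daily demand d = 52,540/250 = 210.160; p = 756; 1 − d/p = 0.72201
EPQ = √(2DS / (H(1 − d/p)))
    = √(2 × 52,540 × 183 / (39.9 × 0.72201)) ≈ 817.01

817 bags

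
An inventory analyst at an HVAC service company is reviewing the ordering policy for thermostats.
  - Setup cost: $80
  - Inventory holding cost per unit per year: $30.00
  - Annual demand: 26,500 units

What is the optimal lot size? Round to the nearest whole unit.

376 units

Optimal lot size Q* = (2 × 26,500 × $80 / $30)^½ ≈ 375.94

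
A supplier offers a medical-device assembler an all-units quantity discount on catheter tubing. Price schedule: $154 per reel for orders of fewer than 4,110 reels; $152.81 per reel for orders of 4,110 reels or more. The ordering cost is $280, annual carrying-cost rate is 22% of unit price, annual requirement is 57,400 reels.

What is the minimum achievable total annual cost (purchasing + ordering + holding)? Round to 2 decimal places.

H₁ = 22%×$154 = $33.8800;  H₂ = 22%×$152.81 = $33.6182
EOQ₁ = √(2×57,400×280/33.8800) = 974.04  (< 4,110, feasible at tier 1)
EOQ₂ = √(2×57,400×280/33.6182) = 977.83  (< 4,110 → use Q = 4,110 at tier-2 price)
TC(tier 1 (EOQ₁), Q≈974.0) = $8,872,600.59
TC(tier 2, Q≈4,110.0) = $8,844,289.86
Minimum at tier 2: $8,844,289.86

$8,844,289.86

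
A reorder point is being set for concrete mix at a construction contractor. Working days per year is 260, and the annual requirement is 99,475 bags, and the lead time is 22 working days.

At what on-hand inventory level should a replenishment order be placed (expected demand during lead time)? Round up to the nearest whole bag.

Daily demand d = 99,475 / 260 = 382.596 bags/day
Demand during lead time = 382.596 × 22 = 8,417.12
Reorder point = 8,417.12 → round up

8,418 bags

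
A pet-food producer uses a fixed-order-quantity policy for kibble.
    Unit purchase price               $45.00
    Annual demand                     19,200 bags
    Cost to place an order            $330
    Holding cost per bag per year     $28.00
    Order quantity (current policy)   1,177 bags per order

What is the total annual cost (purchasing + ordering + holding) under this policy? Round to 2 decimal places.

$885,861.18

Orders/yr = 19,200/1,177 = 16.313; ordering cost = 16.313 × $330 = $5,383.18
Average inventory = 1,177/2 = 588.5; holding cost = 588.5 × $28 = $16,478.00
Purchase cost = D·C = 19,200 × 45 = $864,000.00
Total = $5,383.18 + $16,478.00 + $864,000.00 = $885,861.18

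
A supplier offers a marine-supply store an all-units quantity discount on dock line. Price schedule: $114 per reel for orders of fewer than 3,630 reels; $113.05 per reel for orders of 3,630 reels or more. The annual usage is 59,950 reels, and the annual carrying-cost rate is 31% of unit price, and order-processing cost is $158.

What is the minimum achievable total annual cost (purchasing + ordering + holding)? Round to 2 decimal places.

H₁ = 31%×$114 = $35.3400;  H₂ = 31%×$113.05 = $35.0455
EOQ₁ = √(2×59,950×158/35.3400) = 732.16  (< 3,630, feasible at tier 1)
EOQ₂ = √(2×59,950×158/35.0455) = 735.23  (< 3,630 → use Q = 3,630 at tier-2 price)
TC(tier 1 (EOQ₁), Q≈732.2) = $6,860,174.47
TC(tier 2, Q≈3,630.0) = $6,843,564.48
Minimum at tier 2: $6,843,564.48

$6,843,564.48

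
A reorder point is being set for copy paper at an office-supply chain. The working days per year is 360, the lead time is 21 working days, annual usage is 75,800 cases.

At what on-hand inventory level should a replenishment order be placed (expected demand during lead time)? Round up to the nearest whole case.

4,422 cases

Daily demand d = 75,800 / 360 = 210.556 cases/day
Demand during lead time = 210.556 × 21 = 4,421.67
Reorder point = 4,421.67 → round up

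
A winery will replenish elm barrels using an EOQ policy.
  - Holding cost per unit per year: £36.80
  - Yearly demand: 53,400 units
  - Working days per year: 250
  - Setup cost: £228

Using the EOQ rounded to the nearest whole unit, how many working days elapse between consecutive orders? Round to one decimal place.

3.8 days

2DS/H = 2·53,400·228/36.8 = 661,695.65
EOQ = √661,695.65 ≈ 813.45 → Q = 813 units
T = Q/D × 250 days = 813/53,400 × 250 = 3.806 days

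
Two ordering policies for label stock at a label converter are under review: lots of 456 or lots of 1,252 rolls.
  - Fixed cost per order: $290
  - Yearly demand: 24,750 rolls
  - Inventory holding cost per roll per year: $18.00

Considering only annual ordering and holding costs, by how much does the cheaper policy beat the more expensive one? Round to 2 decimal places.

For each Q, cost = (D/Q)·S + (Q/2)·H.
TC(456) = (24,750/456)×290 + (456/2)×18 = $19,844.13
TC(1,252) = (24,750/1,252)×290 + (1,252/2)×18 = $17,000.83
|ΔTC| = |$19,844.13 − $17,000.83| = $2,843.30

$2,843.30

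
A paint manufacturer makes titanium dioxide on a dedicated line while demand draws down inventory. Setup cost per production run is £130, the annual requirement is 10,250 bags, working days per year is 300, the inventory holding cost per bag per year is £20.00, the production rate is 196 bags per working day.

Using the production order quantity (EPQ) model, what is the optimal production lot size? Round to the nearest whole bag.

402 bags

Daily demand d = 10,250/300 = 34.167; p = 196; 1 − d/p = 0.82568
EPQ = √(2DS / (H(1 − d/p)))
    = √(2 × 10,250 × 130 / (20 × 0.82568)) ≈ 401.72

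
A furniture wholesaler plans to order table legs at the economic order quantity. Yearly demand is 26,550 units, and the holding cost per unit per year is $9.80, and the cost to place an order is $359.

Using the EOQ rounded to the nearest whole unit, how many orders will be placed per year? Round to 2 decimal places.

19.03 orders per year

Q* = √(2·D·S / H) = √(2·26,550·359 / 9.8) = √1,945,193.9 ≈ 1,394.70 → Q = 1,395
Orders per year = D/Q = 26,550 / 1,395 = 19.032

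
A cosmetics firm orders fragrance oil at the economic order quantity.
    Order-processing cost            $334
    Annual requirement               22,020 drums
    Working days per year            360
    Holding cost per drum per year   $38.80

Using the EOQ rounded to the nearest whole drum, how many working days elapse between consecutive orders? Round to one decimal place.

10.1 days

Optimal lot size Q* = (2 × 22,020 × $334 / $38.8)^½ ≈ 615.72 → Q = 616 drums
T = Q/D × 360 days = 616/22,020 × 360 = 10.071 days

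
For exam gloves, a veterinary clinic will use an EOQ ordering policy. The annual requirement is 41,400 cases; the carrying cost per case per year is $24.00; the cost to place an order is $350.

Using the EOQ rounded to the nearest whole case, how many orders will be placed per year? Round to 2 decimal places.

37.67 orders per year

Optimal lot size Q* = (2 × 41,400 × $350 / $24)^½ ≈ 1,098.86 → Q = 1,099
N = D/Q = 41,400/1,099 ≈ 37.671 orders/yr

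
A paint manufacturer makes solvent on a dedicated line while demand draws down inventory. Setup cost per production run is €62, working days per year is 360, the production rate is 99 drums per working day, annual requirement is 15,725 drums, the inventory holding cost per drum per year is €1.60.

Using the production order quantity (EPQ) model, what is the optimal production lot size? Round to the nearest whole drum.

1,477 drums

Daily demand d = 15,725/360 = 43.681; p = 99; 1 − d/p = 0.55878
EPQ = √(2DS / (H(1 − d/p)))
    = √(2 × 15,725 × 62 / (1.6 × 0.55878)) ≈ 1,476.81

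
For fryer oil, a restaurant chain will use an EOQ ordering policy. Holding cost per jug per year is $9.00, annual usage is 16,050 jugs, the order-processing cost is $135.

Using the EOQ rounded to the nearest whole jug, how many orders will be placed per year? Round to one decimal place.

23.1 orders per year

EOQ = √(2DS/H) = √(2 × 16,050 × 135 / 9)
    = √(481,500.00) ≈ 693.90 → Q = 694
N = D/Q = 16,050/694 ≈ 23.127 orders/yr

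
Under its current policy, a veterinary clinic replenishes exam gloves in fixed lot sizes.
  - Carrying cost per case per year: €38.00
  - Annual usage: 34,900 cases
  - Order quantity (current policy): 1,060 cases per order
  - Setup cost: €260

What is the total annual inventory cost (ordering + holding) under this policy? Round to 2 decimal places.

€28,700.38

Orders/yr = 34,900/1,060 = 32.925; ordering cost = 32.925 × €260 = €8,560.38
Average inventory = 1,060/2 = 530; holding cost = 530 × €38 = €20,140.00
Total = €8,560.38 + €20,140.00 = €28,700.38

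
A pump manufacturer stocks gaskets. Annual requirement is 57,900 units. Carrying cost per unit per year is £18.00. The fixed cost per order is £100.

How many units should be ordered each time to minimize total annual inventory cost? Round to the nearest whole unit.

802 units

2DS/H = 2·57,900·100/18 = 643,333.33
EOQ = √643,333.33 ≈ 802.08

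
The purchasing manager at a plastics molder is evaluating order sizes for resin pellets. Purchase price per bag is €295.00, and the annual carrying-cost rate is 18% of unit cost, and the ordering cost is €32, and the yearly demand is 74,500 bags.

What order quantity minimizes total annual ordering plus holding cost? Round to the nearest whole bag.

H = i·C = 0.18 × €295 = €53.1000 per bag-year
Q* = √(2·D·S / H) = √(2·74,500·32 / 53.1) = √89,792.8 ≈ 299.65

300 bags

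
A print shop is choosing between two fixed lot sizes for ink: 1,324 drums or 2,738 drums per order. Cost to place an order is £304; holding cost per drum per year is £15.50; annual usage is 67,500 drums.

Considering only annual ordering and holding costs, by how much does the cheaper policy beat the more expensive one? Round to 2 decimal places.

£2,954.53

For each Q, cost = (D/Q)·S + (Q/2)·H.
TC(1,324) = (67,500/1,324)×304 + (1,324/2)×15.5 = £25,759.49
TC(2,738) = (67,500/2,738)×304 + (2,738/2)×15.5 = £28,714.02
|ΔTC| = |£25,759.49 − £28,714.02| = £2,954.53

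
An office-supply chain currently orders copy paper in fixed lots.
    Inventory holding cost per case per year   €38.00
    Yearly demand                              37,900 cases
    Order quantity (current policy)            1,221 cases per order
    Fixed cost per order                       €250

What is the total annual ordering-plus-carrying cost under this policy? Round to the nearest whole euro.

Annual ordering cost = (D/Q)·S = (37,900/1,221) × 250 = €7,760.03
Annual holding cost  = (Q/2)·H = (1,221/2) × 38 = €23,199.00
Total = €7,760.03 + €23,199.00 = €30,959.03

€30,959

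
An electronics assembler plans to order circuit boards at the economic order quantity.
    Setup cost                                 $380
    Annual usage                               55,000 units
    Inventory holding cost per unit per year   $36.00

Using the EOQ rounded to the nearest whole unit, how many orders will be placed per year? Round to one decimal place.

51.0 orders per year

Optimal lot size Q* = (2 × 55,000 × $380 / $36)^½ ≈ 1,077.55 → Q = 1,078
N = D/Q = 55,000/1,078 ≈ 51.020 orders/yr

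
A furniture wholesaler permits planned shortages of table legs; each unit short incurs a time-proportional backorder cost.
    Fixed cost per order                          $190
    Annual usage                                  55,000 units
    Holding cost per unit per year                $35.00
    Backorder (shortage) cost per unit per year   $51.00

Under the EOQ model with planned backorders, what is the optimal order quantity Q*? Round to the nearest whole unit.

1,003 units

Q* = √(2DS/H) · √((H + b)/b)
   = √(2 × 55,000 × 190 / 35) · √((35 + 51) / 51)
   = 772.750 × 1.2986 ≈ 1,003.47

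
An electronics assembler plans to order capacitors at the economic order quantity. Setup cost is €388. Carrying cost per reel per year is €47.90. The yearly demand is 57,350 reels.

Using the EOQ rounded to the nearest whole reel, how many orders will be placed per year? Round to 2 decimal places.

Optimal lot size Q* = (2 × 57,350 × €388 / €47.9)^½ ≈ 963.90 → Q = 964
N = D/Q = 57,350/964 ≈ 59.492 orders/yr

59.49 orders per year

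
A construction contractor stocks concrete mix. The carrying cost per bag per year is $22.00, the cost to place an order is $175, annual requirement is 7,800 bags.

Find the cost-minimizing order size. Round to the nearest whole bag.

Q* = √(2·D·S / H) = √(2·7,800·175 / 22) = √124,090.9 ≈ 352.27

352 bags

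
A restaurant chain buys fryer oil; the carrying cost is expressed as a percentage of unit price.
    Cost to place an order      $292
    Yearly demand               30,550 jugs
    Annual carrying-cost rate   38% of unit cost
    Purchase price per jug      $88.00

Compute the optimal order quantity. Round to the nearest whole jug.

Holding cost per jug per year: H = 38% × $88 = $33.4400
2DS/H = 2·30,550·292/33.44 = 533,528.71
EOQ = √533,528.71 ≈ 730.43

730 jugs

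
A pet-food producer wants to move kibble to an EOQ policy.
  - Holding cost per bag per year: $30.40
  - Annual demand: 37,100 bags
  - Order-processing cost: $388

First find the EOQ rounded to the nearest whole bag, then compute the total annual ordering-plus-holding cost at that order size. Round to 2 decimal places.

EOQ = √(2DS/H) = √(2 × 37,100 × 388 / 30.4)
    = √(947,026.32) ≈ 973.15 → Q = 973 bags
Annual ordering cost = (D/Q)·S = (37,100/973) × 388 = $14,794.24
Annual holding cost  = (Q/2)·H = (973/2) × 30.4 = $14,789.60
Total = $14,794.24 + $14,789.60 = $29,583.84

$29,583.84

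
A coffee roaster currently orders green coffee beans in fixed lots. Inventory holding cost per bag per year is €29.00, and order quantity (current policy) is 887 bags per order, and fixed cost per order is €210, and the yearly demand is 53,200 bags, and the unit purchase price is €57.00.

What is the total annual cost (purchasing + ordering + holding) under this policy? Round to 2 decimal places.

Orders/yr = 53,200/887 = 59.977; ordering cost = 59.977 × €210 = €12,595.26
Average inventory = 887/2 = 443.5; holding cost = 443.5 × €29 = €12,861.50
Purchase cost = D·C = 53,200 × 57 = €3,032,400.00
Total = €12,595.26 + €12,861.50 + €3,032,400.00 = €3,057,856.76

€3,057,856.76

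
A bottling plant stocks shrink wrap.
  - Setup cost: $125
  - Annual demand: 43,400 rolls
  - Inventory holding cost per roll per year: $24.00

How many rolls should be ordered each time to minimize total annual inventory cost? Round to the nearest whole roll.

2DS/H = 2·43,400·125/24 = 452,083.33
EOQ = √452,083.33 ≈ 672.37

672 rolls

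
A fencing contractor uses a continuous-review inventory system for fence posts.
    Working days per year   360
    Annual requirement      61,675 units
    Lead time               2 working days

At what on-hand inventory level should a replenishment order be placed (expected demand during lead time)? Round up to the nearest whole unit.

343 units

Daily demand d = 61,675 / 360 = 171.319 units/day
Demand during lead time = 171.319 × 2 = 342.64
Reorder point = 342.64 → round up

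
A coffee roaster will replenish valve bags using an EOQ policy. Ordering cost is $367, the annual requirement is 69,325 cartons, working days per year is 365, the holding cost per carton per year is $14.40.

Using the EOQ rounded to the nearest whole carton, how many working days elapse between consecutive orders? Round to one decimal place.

9.9 days

Optimal lot size Q* = (2 × 69,325 × $367 / $14.4)^½ ≈ 1,879.80 → Q = 1,880 cartons
Cycle time = (working days × Q)/D = (365 × 1,880) / 69,325 = 9.898 days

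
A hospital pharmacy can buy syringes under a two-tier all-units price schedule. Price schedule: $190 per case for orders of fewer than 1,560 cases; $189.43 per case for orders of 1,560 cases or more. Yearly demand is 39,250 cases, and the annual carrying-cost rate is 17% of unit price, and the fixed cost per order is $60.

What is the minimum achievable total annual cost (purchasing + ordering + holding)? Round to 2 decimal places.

$7,461,755.53

H₁ = 17%×$190 = $32.3000;  H₂ = 17%×$189.43 = $32.2031
EOQ₁ = √(2×39,250×60/32.3000) = 381.86  (< 1,560, feasible at tier 1)
EOQ₂ = √(2×39,250×60/32.2031) = 382.44  (< 1,560 → use Q = 1,560 at tier-2 price)
TC(tier 1 (EOQ₁), Q≈381.9) = $7,469,834.22
TC(tier 2, Q≈1,560.0) = $7,461,755.53
Minimum at tier 2: $7,461,755.53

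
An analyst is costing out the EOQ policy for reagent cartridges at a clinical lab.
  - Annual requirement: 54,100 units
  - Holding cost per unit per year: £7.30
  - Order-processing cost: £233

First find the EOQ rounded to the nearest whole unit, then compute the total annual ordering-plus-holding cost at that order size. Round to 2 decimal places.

£13,566.04

2DS/H = 2·54,100·233/7.3 = 3,453,506.85
EOQ = √3,453,506.85 ≈ 1,858.36 → Q = 1,858 units
Annual ordering cost = (D/Q)·S = (54,100/1,858) × 233 = £6,784.34
Annual holding cost  = (Q/2)·H = (1,858/2) × 7.3 = £6,781.70
Total = £6,784.34 + £6,781.70 = £13,566.04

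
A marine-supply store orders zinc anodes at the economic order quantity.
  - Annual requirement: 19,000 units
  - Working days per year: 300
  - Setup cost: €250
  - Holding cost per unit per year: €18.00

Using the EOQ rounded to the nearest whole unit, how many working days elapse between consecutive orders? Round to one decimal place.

2DS/H = 2·19,000·250/18 = 527,777.78
EOQ = √527,777.78 ≈ 726.48 → Q = 726 units
T = Q/D × 300 days = 726/19,000 × 300 = 11.463 days

11.5 days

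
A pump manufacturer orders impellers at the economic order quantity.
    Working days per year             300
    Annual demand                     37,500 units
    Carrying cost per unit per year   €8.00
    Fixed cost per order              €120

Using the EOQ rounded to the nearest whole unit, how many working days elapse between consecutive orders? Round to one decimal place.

Optimal lot size Q* = (2 × 37,500 × €120 / €8)^½ ≈ 1,060.66 → Q = 1,061 units
T = Q/D × 300 days = 1,061/37,500 × 300 = 8.488 days

8.5 days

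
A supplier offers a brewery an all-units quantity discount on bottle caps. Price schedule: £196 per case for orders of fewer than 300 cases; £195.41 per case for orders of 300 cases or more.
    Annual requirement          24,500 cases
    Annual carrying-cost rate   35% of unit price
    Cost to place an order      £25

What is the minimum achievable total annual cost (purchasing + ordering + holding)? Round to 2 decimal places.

H₁ = 35%×£196 = £68.6000;  H₂ = 35%×£195.41 = £68.3935
EOQ₁ = √(2×24,500×25/68.6000) = 133.63  (< 300, feasible at tier 1)
EOQ₂ = √(2×24,500×25/68.3935) = 133.83  (< 300 → use Q = 300 at tier-2 price)
TC(tier 1 (EOQ₁), Q≈133.6) = £4,811,167.06
TC(tier 2, Q≈300.0) = £4,799,845.69
Minimum at tier 2: £4,799,845.69

£4,799,845.69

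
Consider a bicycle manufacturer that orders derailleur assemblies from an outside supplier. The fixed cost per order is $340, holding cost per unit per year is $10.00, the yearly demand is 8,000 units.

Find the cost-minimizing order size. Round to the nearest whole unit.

EOQ = √(2DS/H) = √(2 × 8,000 × 340 / 10)
    = √(544,000.00) ≈ 737.56

738 units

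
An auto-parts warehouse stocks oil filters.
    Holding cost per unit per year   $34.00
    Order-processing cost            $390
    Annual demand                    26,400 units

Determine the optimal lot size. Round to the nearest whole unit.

778 units

Optimal lot size Q* = (2 × 26,400 × $390 / $34)^½ ≈ 778.23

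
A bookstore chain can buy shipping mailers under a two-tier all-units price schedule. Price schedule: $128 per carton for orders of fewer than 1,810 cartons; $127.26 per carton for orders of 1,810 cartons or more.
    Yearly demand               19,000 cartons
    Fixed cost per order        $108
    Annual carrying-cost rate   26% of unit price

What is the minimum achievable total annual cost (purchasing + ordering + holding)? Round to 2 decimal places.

H₁ = 26%×$128 = $33.2800;  H₂ = 26%×$127.26 = $33.0876
EOQ₁ = √(2×19,000×108/33.2800) = 351.17  (< 1,810, feasible at tier 1)
EOQ₂ = √(2×19,000×108/33.0876) = 352.19  (< 1,810 → use Q = 1,810 at tier-2 price)
TC(tier 1 (EOQ₁), Q≈351.2) = $2,443,686.79
TC(tier 2, Q≈1,810.0) = $2,449,017.98
Minimum at tier 1 (EOQ₁): $2,443,686.79

$2,443,686.79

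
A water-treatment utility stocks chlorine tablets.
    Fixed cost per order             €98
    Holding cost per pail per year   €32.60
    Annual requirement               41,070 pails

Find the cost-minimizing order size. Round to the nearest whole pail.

Optimal lot size Q* = (2 × 41,070 × €98 / €32.6)^½ ≈ 496.91

497 pails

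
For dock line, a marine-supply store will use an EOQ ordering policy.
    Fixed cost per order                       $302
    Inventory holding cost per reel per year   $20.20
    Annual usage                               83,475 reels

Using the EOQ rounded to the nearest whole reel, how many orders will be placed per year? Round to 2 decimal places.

Optimal lot size Q* = (2 × 83,475 × $302 / $20.2)^½ ≈ 1,579.87 → Q = 1,580
Orders per year = D/Q = 83,475 / 1,580 = 52.832

52.83 orders per year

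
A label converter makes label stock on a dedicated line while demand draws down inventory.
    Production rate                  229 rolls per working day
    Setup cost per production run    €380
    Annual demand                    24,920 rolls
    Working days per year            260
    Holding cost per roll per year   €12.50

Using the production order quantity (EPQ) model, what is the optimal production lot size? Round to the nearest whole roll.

d = 24,920/260 = 95.8462 rolls/day;  effective holding cost H(1 − d/p) = 12.5·(1 − 95.8462/229) = 7.26822
Q* = √(2DS / H_eff) = √(2·24,920·380 / 7.26822) ≈ 1,614.23

1,614 rolls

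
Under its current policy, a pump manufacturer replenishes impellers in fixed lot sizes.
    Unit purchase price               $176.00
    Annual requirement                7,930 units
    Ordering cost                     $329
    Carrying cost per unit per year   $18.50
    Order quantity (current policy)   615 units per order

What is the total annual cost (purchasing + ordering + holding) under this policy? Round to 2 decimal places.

$1,405,610.98

Ordering: D/Q × S = 7,930/615 × $329 = $4,242.23
Holding:  Q/2 × H = 615/2 × $18.5 = $5,688.75
Purchase cost = D·C = 7,930 × 176 = $1,395,680.00
Total = $4,242.23 + $5,688.75 + $1,395,680.00 = $1,405,610.98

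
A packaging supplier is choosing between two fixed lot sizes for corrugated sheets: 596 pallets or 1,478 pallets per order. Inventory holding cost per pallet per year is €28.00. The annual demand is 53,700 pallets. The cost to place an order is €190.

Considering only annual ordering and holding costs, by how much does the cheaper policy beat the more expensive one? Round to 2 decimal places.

€2,132.12

Annual cost at Q: ordering D·S/Q plus holding Q·H/2.
TC(596) = (53,700/596)×190 + (596/2)×28 = €25,463.13
TC(1,478) = (53,700/1,478)×190 + (1,478/2)×28 = €27,595.25
Lots of 596 are cheaper by €2,132.12.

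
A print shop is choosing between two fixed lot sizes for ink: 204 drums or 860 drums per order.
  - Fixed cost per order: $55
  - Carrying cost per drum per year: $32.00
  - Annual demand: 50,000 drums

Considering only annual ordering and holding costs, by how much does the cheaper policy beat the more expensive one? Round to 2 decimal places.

$213.28

For each Q, cost = (D/Q)·S + (Q/2)·H.
TC(204) = (50,000/204)×55 + (204/2)×32 = $16,744.39
TC(860) = (50,000/860)×55 + (860/2)×32 = $16,957.67
Lots of 204 are cheaper by $213.28.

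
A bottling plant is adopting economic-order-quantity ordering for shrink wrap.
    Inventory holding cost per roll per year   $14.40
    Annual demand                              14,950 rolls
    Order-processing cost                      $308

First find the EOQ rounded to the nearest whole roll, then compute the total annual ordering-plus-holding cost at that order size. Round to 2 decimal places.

Optimal lot size Q* = (2 × 14,950 × $308 / $14.4)^½ ≈ 799.70 → Q = 800 rolls
Annual ordering cost = (D/Q)·S = (14,950/800) × 308 = $5,755.75
Annual holding cost  = (Q/2)·H = (800/2) × 14.4 = $5,760.00
Total = $5,755.75 + $5,760.00 = $11,515.75

$11,515.75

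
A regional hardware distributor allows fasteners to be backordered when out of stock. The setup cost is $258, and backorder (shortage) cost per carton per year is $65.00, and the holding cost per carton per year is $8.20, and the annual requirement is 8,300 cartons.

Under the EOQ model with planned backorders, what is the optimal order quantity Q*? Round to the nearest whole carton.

Q* = √(2DS/H) · √((H + b)/b)
   = √(2 × 8,300 × 258 / 8.2) · √((8.2 + 65) / 65)
   = 722.698 × 1.0612 ≈ 766.93

767 cartons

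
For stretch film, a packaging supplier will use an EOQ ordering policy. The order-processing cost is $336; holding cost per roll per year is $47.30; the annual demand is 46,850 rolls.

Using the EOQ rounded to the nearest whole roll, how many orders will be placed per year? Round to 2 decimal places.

Q* = √(2·D·S / H) = √(2·46,850·336 / 47.3) = √665,606.8 ≈ 815.85 → Q = 816
Orders per year = D/Q = 46,850 / 816 = 57.414

57.41 orders per year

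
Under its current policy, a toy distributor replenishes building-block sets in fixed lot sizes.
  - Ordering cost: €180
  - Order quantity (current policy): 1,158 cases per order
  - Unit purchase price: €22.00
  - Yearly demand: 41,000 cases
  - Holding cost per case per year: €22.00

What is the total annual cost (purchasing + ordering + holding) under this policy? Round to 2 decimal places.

€921,111.06

Orders/yr = 41,000/1,158 = 35.406; ordering cost = 35.406 × €180 = €6,373.06
Average inventory = 1,158/2 = 579; holding cost = 579 × €22 = €12,738.00
Purchase cost = D·C = 41,000 × 22 = €902,000.00
Total = €6,373.06 + €12,738.00 + €902,000.00 = €921,111.06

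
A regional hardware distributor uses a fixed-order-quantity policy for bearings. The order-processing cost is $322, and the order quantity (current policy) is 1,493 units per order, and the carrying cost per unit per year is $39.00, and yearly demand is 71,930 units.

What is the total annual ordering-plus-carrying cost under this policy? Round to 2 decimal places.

$44,626.87

Annual ordering cost = (D/Q)·S = (71,930/1,493) × 322 = $15,513.37
Annual holding cost  = (Q/2)·H = (1,493/2) × 39 = $29,113.50
Total = $15,513.37 + $29,113.50 = $44,626.87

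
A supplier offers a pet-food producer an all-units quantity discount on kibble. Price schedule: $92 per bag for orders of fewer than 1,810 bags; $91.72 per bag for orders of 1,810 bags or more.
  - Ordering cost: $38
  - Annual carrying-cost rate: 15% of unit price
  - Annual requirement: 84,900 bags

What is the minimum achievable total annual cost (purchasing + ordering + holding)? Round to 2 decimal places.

$7,801,261.42

H₁ = 15%×$92 = $13.8000;  H₂ = 15%×$91.72 = $13.7580
EOQ₁ = √(2×84,900×38/13.8000) = 683.79  (< 1,810, feasible at tier 1)
EOQ₂ = √(2×84,900×38/13.7580) = 684.83  (< 1,810 → use Q = 1,810 at tier-2 price)
TC(tier 1 (EOQ₁), Q≈683.8) = $7,820,236.27
TC(tier 2, Q≈1,810.0) = $7,801,261.42
Minimum at tier 2: $7,801,261.42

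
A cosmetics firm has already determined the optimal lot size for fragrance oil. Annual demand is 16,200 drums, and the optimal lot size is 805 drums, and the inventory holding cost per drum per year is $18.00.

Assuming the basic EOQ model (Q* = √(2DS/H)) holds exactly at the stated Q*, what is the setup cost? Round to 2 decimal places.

Since Q* = (2DS/H)^½, squaring gives Q*²·H = 2DS.
S = Q²H / (2D) = 805² × 18 / (2 × 16,200) = 360.0139

$360.01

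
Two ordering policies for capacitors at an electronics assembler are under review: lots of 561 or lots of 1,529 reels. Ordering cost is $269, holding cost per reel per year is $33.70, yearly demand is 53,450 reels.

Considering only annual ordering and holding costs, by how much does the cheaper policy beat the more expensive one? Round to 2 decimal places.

$85.04

Annual cost at Q: ordering D·S/Q plus holding Q·H/2.
TC(561) = (53,450/561)×269 + (561/2)×33.7 = $35,082.17
TC(1,529) = (53,450/1,529)×269 + (1,529/2)×33.7 = $35,167.21
Cheaper: Q = 561.  Difference = $85.04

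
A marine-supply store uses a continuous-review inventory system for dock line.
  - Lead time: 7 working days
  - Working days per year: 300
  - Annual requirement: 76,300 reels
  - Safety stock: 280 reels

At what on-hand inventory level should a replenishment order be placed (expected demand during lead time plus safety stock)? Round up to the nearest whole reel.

2,061 reels

Daily demand d = 76,300 / 300 = 254.333 reels/day
Demand during lead time = 254.333 × 7 = 1,780.33
Reorder point = 1,780.33 + 280 = 2,060.33 → round up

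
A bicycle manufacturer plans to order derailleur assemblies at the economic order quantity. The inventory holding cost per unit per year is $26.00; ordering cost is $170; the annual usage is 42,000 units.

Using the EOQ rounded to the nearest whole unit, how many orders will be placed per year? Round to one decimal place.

2DS/H = 2·42,000·170/26 = 549,230.77
EOQ = √549,230.77 ≈ 741.10 → Q = 741
N = D/Q = 42,000/741 ≈ 56.680 orders/yr

56.7 orders per year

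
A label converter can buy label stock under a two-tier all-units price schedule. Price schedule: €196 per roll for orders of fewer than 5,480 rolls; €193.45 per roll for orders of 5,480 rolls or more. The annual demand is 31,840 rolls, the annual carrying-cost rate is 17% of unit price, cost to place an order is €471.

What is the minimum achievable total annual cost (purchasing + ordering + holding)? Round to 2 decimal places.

H₁ = 17%×€196 = €33.3200;  H₂ = 17%×€193.45 = €32.8865
EOQ₁ = √(2×31,840×471/33.3200) = 948.77  (< 5,480, feasible at tier 1)
EOQ₂ = √(2×31,840×471/32.8865) = 955.00  (< 5,480 → use Q = 5,480 at tier-2 price)
TC(tier 1 (EOQ₁), Q≈948.8) = €6,272,252.91
TC(tier 2, Q≈5,480.0) = €6,252,293.62
Minimum at tier 2: €6,252,293.62

€6,252,293.62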